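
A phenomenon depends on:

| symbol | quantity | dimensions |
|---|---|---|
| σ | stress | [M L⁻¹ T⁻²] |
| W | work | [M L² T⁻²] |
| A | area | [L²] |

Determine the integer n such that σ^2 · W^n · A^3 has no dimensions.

-2

Balance the M exponent: (1)·n from W, plus 2·(1) + 3·(0) = 2 from the rest, must sum to zero.
n + 2 = 0, so n = -2.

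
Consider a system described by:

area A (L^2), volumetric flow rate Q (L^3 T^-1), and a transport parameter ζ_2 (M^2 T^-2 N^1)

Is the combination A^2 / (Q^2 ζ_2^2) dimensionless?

no

Sum the exponent of each base dimension across the product:
  M: 2·[A]_M − 2·[Q]_M − 2·[ζ_2]_M = 2·(0) − 2·(0) − 2·(2) = -4
  L: 2·[A]_L − 2·[Q]_L − 2·[ζ_2]_L = 2·(2) − 2·(3) − 2·(0) = -2
  T: 2·[A]_T − 2·[Q]_T − 2·[ζ_2]_T = 2·(0) − 2·(-1) − 2·(-2) = 6
  N: 2·[A]_N − 2·[Q]_N − 2·[ζ_2]_N = 2·(0) − 2·(0) − 2·(1) = -2
Net dimensions [M⁻⁴ L⁻² T⁶ N⁻²] ≠ [1] — not dimensionless.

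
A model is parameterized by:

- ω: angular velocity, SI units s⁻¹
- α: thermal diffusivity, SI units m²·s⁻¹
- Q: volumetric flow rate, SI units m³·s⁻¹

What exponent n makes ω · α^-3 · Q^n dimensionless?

2

Balance the L exponent: (3)·n from Q, plus (0) − 3·(2) = -6 from the rest, must sum to zero.
3n − 6 = 0, so n = 2.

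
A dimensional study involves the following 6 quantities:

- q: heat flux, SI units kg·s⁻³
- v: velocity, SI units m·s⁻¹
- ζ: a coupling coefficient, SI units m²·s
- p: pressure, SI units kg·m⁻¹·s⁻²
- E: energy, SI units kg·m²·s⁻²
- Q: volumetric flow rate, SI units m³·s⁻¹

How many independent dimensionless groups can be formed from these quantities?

3

There are 6 variables and 3 base dimensions (M, L, T).
The dimension matrix has rank 3.
Independent dimensionless groups: 6 − 3 = 3.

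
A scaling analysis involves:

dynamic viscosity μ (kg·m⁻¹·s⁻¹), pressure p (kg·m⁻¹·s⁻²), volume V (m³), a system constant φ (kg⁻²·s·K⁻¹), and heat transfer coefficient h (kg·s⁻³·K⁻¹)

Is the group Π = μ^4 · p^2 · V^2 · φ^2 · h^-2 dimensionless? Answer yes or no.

Sum the exponent of each base dimension across the product:
  M: 4·[μ]_M + 2·[p]_M + 2·[V]_M + 2·[φ]_M − 2·[h]_M = 4·(1) + 2·(1) + 2·(0) + 2·(-2) − 2·(1) = 0
  L: 4·[μ]_L + 2·[p]_L + 2·[V]_L + 2·[φ]_L − 2·[h]_L = 4·(-1) + 2·(-1) + 2·(3) + 2·(0) − 2·(0) = 0
  T: 4·[μ]_T + 2·[p]_T + 2·[V]_T + 2·[φ]_T − 2·[h]_T = 4·(-1) + 2·(-2) + 2·(0) + 2·(1) − 2·(-3) = 0
  Θ: 4·[μ]_Θ + 2·[p]_Θ + 2·[V]_Θ + 2·[φ]_Θ − 2·[h]_Θ = 4·(0) + 2·(0) + 2·(0) + 2·(-1) − 2·(-1) = 0
All base exponents vanish — dimensionless.

yes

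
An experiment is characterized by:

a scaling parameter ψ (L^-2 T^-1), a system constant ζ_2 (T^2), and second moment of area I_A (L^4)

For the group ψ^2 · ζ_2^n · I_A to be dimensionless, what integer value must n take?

1

Balance the T exponent: (2)·n from ζ_2, plus 2·(-1) + (0) = -2 from the rest, must sum to zero.
2n − 2 = 0, so n = 1.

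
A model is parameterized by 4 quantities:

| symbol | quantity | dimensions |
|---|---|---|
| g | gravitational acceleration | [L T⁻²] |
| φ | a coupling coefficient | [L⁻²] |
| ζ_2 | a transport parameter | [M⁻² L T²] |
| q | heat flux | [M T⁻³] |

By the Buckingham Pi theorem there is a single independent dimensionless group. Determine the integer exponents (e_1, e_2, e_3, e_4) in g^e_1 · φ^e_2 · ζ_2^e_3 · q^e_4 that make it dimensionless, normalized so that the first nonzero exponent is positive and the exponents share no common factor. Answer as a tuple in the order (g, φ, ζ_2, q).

M: e_1·(0) + e_2·(0) + e_3·(-2) + e_4·(1) = 0
L: e_1·(1) + e_2·(-2) + e_3·(1) + e_4·(0) = 0
T: e_1·(-2) + e_2·(0) + e_3·(2) + e_4·(-3) = 0
Solving this homogeneous linear system for the smallest-integer solution (first nonzero entry positive) gives (4, 1, -2, -4).

(4, 1, -2, -4)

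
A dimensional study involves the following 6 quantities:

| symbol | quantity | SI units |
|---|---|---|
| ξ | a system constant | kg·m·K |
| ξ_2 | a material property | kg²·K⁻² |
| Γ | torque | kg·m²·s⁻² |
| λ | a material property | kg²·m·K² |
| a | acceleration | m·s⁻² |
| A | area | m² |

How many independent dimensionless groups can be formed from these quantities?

There are 6 variables and 4 base dimensions (M, L, T, Θ).
The dimension matrix has rank 4.
Independent dimensionless groups: 6 − 4 = 2.

2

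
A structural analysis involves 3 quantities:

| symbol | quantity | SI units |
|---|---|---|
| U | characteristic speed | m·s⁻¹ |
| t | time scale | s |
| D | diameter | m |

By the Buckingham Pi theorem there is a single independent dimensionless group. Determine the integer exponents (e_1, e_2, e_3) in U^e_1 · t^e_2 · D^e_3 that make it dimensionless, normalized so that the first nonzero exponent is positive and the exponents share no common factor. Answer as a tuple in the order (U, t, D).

L: e_1·(1) + e_2·(0) + e_3·(1) = 0
T: e_1·(-1) + e_2·(1) + e_3·(0) = 0
Solving this homogeneous linear system for the smallest-integer solution (first nonzero entry positive) gives (1, 1, -1).

(1, 1, -1)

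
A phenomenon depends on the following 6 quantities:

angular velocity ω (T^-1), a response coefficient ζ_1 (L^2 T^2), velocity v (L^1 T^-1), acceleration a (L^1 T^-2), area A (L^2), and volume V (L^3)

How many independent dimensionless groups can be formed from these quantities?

4

There are 6 variables and 2 base dimensions (L, T).
The dimension matrix has rank 2.
Independent dimensionless groups: 6 − 2 = 4.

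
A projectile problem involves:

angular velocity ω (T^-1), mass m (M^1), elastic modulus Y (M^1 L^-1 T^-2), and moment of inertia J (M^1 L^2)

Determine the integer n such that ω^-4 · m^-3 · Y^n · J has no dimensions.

Balance the M exponent: (1)·n from Y, plus −4·(0) − 3·(1) + (1) = -2 from the rest, must sum to zero.
n − 2 = 0, so n = 2.

2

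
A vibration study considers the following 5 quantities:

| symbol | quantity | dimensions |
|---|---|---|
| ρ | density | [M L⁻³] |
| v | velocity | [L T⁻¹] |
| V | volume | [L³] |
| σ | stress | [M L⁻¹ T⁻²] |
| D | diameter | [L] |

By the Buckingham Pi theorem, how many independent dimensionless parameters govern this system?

There are 5 variables and 3 base dimensions (M, L, T).
The dimension matrix has rank 3.
Independent dimensionless groups: 5 − 3 = 2.

2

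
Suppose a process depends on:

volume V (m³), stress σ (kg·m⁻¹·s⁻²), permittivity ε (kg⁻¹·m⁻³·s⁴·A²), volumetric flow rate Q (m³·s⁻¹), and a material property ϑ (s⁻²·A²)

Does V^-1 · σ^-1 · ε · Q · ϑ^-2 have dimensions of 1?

no

Sum the exponent of each base dimension across the product:
  M: −[V]_M − [σ]_M + [ε]_M + [Q]_M − 2·[ϑ]_M = −(0) − (1) + (-1) + (0) − 2·(0) = -2
  L: −[V]_L − [σ]_L + [ε]_L + [Q]_L − 2·[ϑ]_L = −(3) − (-1) + (-3) + (3) − 2·(0) = -2
  T: −[V]_T − [σ]_T + [ε]_T + [Q]_T − 2·[ϑ]_T = −(0) − (-2) + (4) + (-1) − 2·(-2) = 9
  I: −[V]_I − [σ]_I + [ε]_I + [Q]_I − 2·[ϑ]_I = −(0) − (0) + (2) + (0) − 2·(2) = -2
Net dimensions [M⁻² L⁻² T⁹ I⁻²] ≠ [1] — not dimensionless.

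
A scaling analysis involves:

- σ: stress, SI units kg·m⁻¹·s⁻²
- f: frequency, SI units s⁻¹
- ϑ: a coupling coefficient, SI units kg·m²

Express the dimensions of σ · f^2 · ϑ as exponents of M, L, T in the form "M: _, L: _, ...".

M: 2, L: 1, T: -4

Collect each base-dimension exponent across the product:
  M: (1) + 2·(0) + (1) = 2
  L: (-1) + 2·(0) + (2) = 1
  T: (-2) + 2·(-1) + (0) = -4
So the dimensions are [M² L T⁻⁴].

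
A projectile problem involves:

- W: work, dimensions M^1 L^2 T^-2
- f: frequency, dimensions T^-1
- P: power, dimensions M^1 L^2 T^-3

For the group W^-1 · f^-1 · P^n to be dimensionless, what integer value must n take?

Balance the M exponent: (1)·n from P, plus −(1) − (0) = -1 from the rest, must sum to zero.
n − 1 = 0, so n = 1.

1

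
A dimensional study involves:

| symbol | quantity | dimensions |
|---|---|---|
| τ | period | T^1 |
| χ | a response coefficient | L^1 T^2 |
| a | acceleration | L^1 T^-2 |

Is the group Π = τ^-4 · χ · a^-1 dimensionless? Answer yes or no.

Sum the exponent of each base dimension across the product:
  M: −4·[τ]_M + [χ]_M − [a]_M = −4·(0) + (0) − (0) = 0
  L: −4·[τ]_L + [χ]_L − [a]_L = −4·(0) + (1) − (1) = 0
  T: −4·[τ]_T + [χ]_T − [a]_T = −4·(1) + (2) − (-2) = 0
All base exponents vanish — dimensionless.

yes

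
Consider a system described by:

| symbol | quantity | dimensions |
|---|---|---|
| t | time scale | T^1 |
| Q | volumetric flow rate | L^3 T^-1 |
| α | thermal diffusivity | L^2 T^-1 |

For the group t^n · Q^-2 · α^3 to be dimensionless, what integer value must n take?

Balance the T exponent: (1)·n from t, plus −2·(-1) + 3·(-1) = -1 from the rest, must sum to zero.
n − 1 = 0, so n = 1.

1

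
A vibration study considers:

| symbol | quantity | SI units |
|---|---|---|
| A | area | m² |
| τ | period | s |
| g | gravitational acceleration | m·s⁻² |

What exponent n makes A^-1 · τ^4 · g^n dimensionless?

2

Balance the L exponent: (1)·n from g, plus −(2) + 4·(0) = -2 from the rest, must sum to zero.
n − 2 = 0, so n = 2.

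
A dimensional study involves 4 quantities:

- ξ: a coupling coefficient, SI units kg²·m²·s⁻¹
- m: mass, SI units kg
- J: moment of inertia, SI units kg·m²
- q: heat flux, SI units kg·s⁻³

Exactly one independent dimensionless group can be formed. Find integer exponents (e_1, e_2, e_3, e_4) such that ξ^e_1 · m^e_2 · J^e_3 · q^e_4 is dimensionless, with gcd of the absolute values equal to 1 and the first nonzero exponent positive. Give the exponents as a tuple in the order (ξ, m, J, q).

(3, -2, -3, -1)

M: e_1·(2) + e_2·(1) + e_3·(1) + e_4·(1) = 0
L: e_1·(2) + e_2·(0) + e_3·(2) + e_4·(0) = 0
T: e_1·(-1) + e_2·(0) + e_3·(0) + e_4·(-3) = 0
Solving this homogeneous linear system for the smallest-integer solution (first nonzero entry positive) gives (3, -2, -3, -1).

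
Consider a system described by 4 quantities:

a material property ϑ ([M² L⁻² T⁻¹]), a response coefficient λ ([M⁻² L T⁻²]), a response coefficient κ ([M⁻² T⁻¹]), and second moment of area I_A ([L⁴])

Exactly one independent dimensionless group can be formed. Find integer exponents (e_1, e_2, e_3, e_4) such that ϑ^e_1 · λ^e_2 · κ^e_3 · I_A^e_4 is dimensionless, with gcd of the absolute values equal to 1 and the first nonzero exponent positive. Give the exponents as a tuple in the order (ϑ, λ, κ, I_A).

M: e_1·(2) + e_2·(-2) + e_3·(-2) + e_4·(0) = 0
L: e_1·(-2) + e_2·(1) + e_3·(0) + e_4·(4) = 0
T: e_1·(-1) + e_2·(-2) + e_3·(-1) + e_4·(0) = 0
Solving this homogeneous linear system for the smallest-integer solution (first nonzero entry positive) gives (1, -2, 3, 1).

(1, -2, 3, 1)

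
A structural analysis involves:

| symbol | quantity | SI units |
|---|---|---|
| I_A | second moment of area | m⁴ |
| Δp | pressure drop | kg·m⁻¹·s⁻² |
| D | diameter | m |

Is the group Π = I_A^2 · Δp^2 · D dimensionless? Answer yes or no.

no

Sum the exponent of each base dimension across the product:
  M: 2·[I_A]_M + 2·[Δp]_M + [D]_M = 2·(0) + 2·(1) + (0) = 2
  L: 2·[I_A]_L + 2·[Δp]_L + [D]_L = 2·(4) + 2·(-1) + (1) = 7
  T: 2·[I_A]_T + 2·[Δp]_T + [D]_T = 2·(0) + 2·(-2) + (0) = -4
Net dimensions [M² L⁷ T⁻⁴] ≠ [1] — not dimensionless.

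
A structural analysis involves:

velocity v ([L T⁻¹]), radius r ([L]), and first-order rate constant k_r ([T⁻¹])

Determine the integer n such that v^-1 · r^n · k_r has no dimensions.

1

Balance the L exponent: (1)·n from r, plus −(1) + (0) = -1 from the rest, must sum to zero.
n − 1 = 0, so n = 1.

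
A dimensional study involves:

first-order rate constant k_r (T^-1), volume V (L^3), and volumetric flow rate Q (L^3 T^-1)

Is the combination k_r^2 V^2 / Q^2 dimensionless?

yes

Sum the exponent of each base dimension across the product:
  L: 2·[k_r]_L + 2·[V]_L − 2·[Q]_L = 2·(0) + 2·(3) − 2·(3) = 0
  T: 2·[k_r]_T + 2·[V]_T − 2·[Q]_T = 2·(-1) + 2·(0) − 2·(-1) = 0
All base exponents vanish — dimensionless.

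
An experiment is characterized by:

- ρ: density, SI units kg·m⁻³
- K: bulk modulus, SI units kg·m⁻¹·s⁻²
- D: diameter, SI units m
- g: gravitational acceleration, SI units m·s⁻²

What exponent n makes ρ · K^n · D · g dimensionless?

Balance the M exponent: (1)·n from K, plus (1) + (0) + (0) = 1 from the rest, must sum to zero.
n + 1 = 0, so n = -1.

-1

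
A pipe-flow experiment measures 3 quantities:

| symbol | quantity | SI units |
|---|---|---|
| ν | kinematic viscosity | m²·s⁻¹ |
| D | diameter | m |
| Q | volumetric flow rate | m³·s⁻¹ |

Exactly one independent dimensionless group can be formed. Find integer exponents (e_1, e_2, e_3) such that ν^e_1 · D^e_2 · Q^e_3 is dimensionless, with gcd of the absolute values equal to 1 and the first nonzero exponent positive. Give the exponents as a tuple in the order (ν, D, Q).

L: e_1·(2) + e_2·(1) + e_3·(3) = 0
T: e_1·(-1) + e_2·(0) + e_3·(-1) = 0
Solving this homogeneous linear system for the smallest-integer solution (first nonzero entry positive) gives (1, 1, -1).

(1, 1, -1)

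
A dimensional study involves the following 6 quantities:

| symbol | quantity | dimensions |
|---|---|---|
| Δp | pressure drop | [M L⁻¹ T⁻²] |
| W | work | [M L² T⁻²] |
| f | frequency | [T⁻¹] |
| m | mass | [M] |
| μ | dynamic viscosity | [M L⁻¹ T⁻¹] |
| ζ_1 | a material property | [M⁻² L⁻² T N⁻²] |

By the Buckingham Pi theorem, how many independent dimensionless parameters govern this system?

2

There are 6 variables and 4 base dimensions (M, L, T, N).
The dimension matrix has rank 4.
Independent dimensionless groups: 6 − 4 = 2.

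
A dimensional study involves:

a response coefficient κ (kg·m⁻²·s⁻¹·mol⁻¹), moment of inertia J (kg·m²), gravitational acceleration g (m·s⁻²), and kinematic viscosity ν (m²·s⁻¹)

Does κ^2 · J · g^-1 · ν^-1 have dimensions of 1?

Sum the exponent of each base dimension across the product:
  M: 2·[κ]_M + [J]_M − [g]_M − [ν]_M = 2·(1) + (1) − (0) − (0) = 3
  L: 2·[κ]_L + [J]_L − [g]_L − [ν]_L = 2·(-2) + (2) − (1) − (2) = -5
  T: 2·[κ]_T + [J]_T − [g]_T − [ν]_T = 2·(-1) + (0) − (-2) − (-1) = 1
  N: 2·[κ]_N + [J]_N − [g]_N − [ν]_N = 2·(-1) + (0) − (0) − (0) = -2
Net dimensions [M³ L⁻⁵ T N⁻²] ≠ [1] — not dimensionless.

no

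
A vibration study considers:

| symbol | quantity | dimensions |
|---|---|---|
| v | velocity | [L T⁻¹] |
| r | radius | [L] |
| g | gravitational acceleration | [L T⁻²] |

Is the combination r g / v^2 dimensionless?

Sum the exponent of each base dimension across the product:
  M: −2·[v]_M + [r]_M + [g]_M = −2·(0) + (0) + (0) = 0
  L: −2·[v]_L + [r]_L + [g]_L = −2·(1) + (1) + (1) = 0
  T: −2·[v]_T + [r]_T + [g]_T = −2·(-1) + (0) + (-2) = 0
All base exponents vanish — dimensionless.

yes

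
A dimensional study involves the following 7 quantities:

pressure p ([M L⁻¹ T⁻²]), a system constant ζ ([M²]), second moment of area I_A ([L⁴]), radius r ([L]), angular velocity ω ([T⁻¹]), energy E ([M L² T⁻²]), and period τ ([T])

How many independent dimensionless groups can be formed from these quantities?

4

There are 7 variables and 3 base dimensions (M, L, T).
The dimension matrix has rank 3.
Independent dimensionless groups: 7 − 3 = 4.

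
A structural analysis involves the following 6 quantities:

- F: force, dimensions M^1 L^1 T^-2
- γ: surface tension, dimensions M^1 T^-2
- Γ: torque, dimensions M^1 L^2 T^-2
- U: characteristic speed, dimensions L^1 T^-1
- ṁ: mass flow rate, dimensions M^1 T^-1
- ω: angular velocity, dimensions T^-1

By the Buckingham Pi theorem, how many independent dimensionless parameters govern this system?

There are 6 variables and 3 base dimensions (M, L, T).
The dimension matrix has rank 3.
Independent dimensionless groups: 6 − 3 = 3.

3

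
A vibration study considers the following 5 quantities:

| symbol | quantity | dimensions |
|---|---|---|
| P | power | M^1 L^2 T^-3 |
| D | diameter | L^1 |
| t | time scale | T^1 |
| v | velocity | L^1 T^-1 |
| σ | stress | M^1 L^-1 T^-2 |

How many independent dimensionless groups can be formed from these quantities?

2

There are 5 variables and 3 base dimensions (M, L, T).
The dimension matrix has rank 3.
Independent dimensionless groups: 5 − 3 = 2.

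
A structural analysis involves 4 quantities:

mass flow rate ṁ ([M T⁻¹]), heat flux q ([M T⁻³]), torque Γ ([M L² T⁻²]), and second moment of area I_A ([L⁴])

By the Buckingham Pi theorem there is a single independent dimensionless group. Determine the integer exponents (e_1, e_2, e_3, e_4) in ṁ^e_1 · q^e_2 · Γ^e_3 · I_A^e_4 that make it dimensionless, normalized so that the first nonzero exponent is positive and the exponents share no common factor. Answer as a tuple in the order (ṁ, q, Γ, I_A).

M: e_1·(1) + e_2·(1) + e_3·(1) + e_4·(0) = 0
L: e_1·(0) + e_2·(0) + e_3·(2) + e_4·(4) = 0
T: e_1·(-1) + e_2·(-3) + e_3·(-2) + e_4·(0) = 0
Solving this homogeneous linear system for the smallest-integer solution (first nonzero entry positive) gives (1, 1, -2, 1).

(1, 1, -2, 1)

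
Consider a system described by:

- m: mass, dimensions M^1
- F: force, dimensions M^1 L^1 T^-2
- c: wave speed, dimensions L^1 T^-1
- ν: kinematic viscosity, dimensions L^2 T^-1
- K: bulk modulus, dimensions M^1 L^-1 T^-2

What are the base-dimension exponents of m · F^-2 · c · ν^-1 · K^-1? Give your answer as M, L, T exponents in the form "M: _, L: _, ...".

Collect each base-dimension exponent across the product:
  M: (1) − 2·(1) + (0) − (0) − (1) = -2
  L: (0) − 2·(1) + (1) − (2) − (-1) = -2
  T: (0) − 2·(-2) + (-1) − (-1) − (-2) = 6
So the dimensions are [M⁻² L⁻² T⁶].

M: -2, L: -2, T: 6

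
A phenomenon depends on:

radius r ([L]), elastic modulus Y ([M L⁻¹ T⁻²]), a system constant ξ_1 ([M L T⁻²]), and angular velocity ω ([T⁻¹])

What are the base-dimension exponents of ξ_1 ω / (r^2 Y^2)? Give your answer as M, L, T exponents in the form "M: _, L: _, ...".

M: -1, L: 1, T: 1

Collect each base-dimension exponent across the product:
  M: −2·(0) − 2·(1) + (1) + (0) = -1
  L: −2·(1) − 2·(-1) + (1) + (0) = 1
  T: −2·(0) − 2·(-2) + (-2) + (-1) = 1
So the dimensions are [M⁻¹ L T].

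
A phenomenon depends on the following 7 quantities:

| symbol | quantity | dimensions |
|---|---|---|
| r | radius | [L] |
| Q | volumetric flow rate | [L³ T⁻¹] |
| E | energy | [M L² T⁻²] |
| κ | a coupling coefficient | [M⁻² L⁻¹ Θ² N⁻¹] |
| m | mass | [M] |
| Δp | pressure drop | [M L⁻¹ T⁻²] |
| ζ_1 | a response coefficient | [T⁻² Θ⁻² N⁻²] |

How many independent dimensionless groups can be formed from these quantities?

2

There are 7 variables and 5 base dimensions (M, L, T, Θ, N).
The dimension matrix has rank 5.
Independent dimensionless groups: 7 − 5 = 2.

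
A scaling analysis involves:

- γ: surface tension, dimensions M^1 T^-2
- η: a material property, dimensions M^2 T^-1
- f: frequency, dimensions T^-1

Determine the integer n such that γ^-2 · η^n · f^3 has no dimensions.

Balance the M exponent: (2)·n from η, plus −2·(1) + 3·(0) = -2 from the rest, must sum to zero.
2n − 2 = 0, so n = 1.

1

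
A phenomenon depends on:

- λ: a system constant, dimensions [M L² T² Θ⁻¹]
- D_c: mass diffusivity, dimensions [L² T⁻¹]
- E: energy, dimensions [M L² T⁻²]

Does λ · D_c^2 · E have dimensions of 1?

no

Sum the exponent of each base dimension across the product:
  M: [λ]_M + 2·[D_c]_M + [E]_M = (1) + 2·(0) + (1) = 2
  L: [λ]_L + 2·[D_c]_L + [E]_L = (2) + 2·(2) + (2) = 8
  T: [λ]_T + 2·[D_c]_T + [E]_T = (2) + 2·(-1) + (-2) = -2
  Θ: [λ]_Θ + 2·[D_c]_Θ + [E]_Θ = (-1) + 2·(0) + (0) = -1
Net dimensions [M² L⁸ T⁻² Θ⁻¹] ≠ [1] — not dimensionless.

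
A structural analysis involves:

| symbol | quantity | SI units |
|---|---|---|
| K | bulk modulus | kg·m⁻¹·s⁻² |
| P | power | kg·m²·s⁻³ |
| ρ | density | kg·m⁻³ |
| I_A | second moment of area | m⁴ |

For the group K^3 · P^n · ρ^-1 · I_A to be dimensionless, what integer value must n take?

Balance the M exponent: (1)·n from P, plus 3·(1) − (1) + (0) = 2 from the rest, must sum to zero.
n + 2 = 0, so n = -2.

-2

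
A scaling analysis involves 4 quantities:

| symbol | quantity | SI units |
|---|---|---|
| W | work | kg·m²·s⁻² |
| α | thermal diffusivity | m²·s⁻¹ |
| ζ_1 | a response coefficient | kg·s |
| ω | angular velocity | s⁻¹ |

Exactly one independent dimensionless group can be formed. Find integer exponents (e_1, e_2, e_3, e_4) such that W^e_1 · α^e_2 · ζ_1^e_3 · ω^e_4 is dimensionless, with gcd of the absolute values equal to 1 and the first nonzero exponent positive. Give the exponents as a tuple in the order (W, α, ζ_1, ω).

M: e_1·(1) + e_2·(0) + e_3·(1) + e_4·(0) = 0
L: e_1·(2) + e_2·(2) + e_3·(0) + e_4·(0) = 0
T: e_1·(-2) + e_2·(-1) + e_3·(1) + e_4·(-1) = 0
Solving this homogeneous linear system for the smallest-integer solution (first nonzero entry positive) gives (1, -1, -1, -2).

(1, -1, -1, -2)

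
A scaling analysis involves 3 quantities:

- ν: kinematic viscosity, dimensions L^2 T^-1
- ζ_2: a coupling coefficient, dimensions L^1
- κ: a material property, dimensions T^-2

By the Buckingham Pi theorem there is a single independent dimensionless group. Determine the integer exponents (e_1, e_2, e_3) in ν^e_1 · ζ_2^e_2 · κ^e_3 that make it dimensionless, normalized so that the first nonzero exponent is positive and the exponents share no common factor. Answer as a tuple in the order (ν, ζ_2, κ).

L: e_1·(2) + e_2·(1) + e_3·(0) = 0
T: e_1·(-1) + e_2·(0) + e_3·(-2) = 0
Solving this homogeneous linear system for the smallest-integer solution (first nonzero entry positive) gives (2, -4, -1).

(2, -4, -1)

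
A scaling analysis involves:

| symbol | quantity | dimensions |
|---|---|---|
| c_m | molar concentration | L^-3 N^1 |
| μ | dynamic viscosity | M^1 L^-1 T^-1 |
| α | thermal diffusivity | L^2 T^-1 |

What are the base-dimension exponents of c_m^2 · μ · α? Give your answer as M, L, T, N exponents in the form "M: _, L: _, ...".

M: 1, L: -5, T: -2, N: 2

Collect each base-dimension exponent across the product:
  M: 2·(0) + (1) + (0) = 1
  L: 2·(-3) + (-1) + (2) = -5
  T: 2·(0) + (-1) + (-1) = -2
  N: 2·(1) + (0) + (0) = 2
So the dimensions are [M L⁻⁵ T⁻² N²].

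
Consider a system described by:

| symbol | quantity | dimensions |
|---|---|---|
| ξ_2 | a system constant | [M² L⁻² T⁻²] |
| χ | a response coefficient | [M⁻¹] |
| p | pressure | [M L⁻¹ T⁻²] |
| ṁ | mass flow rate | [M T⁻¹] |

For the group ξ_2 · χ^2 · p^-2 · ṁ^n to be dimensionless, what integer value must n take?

Balance the M exponent: (1)·n from ṁ, plus (2) + 2·(-1) − 2·(1) = -2 from the rest, must sum to zero.
n − 2 = 0, so n = 2.

2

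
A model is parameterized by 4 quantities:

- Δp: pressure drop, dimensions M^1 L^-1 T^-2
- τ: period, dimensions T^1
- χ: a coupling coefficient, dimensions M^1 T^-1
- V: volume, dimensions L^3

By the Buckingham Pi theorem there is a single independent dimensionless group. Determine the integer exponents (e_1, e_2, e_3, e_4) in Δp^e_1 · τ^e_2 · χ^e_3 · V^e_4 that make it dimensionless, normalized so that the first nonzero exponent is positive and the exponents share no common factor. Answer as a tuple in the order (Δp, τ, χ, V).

(3, 3, -3, 1)

M: e_1·(1) + e_2·(0) + e_3·(1) + e_4·(0) = 0
L: e_1·(-1) + e_2·(0) + e_3·(0) + e_4·(3) = 0
T: e_1·(-2) + e_2·(1) + e_3·(-1) + e_4·(0) = 0
Solving this homogeneous linear system for the smallest-integer solution (first nonzero entry positive) gives (3, 3, -3, 1).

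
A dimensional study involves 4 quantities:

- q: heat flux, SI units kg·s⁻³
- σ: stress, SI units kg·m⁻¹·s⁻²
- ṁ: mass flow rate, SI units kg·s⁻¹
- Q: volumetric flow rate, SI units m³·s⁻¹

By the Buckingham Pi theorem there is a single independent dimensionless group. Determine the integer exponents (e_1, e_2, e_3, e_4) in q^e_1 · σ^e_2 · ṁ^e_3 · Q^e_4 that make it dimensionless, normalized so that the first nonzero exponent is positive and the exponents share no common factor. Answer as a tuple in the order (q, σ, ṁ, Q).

M: e_1·(1) + e_2·(1) + e_3·(1) + e_4·(0) = 0
L: e_1·(0) + e_2·(-1) + e_3·(0) + e_4·(3) = 0
T: e_1·(-3) + e_2·(-2) + e_3·(-1) + e_4·(-1) = 0
Solving this homogeneous linear system for the smallest-integer solution (first nonzero entry positive) gives (2, -3, 1, -1).

(2, -3, 1, -1)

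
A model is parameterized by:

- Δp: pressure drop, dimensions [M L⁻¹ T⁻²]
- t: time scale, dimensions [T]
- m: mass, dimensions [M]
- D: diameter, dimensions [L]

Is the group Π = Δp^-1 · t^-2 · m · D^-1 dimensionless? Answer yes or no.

yes

Sum the exponent of each base dimension across the product:
  M: −[Δp]_M − 2·[t]_M + [m]_M − [D]_M = −(1) − 2·(0) + (1) − (0) = 0
  L: −[Δp]_L − 2·[t]_L + [m]_L − [D]_L = −(-1) − 2·(0) + (0) − (1) = 0
  T: −[Δp]_T − 2·[t]_T + [m]_T − [D]_T = −(-2) − 2·(1) + (0) − (0) = 0
All base exponents vanish — dimensionless.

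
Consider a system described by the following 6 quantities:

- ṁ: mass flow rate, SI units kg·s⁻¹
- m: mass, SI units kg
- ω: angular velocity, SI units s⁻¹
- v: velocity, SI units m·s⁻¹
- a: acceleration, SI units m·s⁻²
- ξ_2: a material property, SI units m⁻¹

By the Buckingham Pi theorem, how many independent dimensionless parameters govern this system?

3

There are 6 variables and 3 base dimensions (M, L, T).
The dimension matrix has rank 3.
Independent dimensionless groups: 6 − 3 = 3.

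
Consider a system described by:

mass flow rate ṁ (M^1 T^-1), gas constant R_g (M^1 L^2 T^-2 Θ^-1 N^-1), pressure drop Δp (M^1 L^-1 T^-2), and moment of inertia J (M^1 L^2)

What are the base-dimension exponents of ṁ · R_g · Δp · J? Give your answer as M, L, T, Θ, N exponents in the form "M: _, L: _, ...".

Collect each base-dimension exponent across the product:
  M: (1) + (1) + (1) + (1) = 4
  L: (0) + (2) + (-1) + (2) = 3
  T: (-1) + (-2) + (-2) + (0) = -5
  Θ: (0) + (-1) + (0) + (0) = -1
  N: (0) + (-1) + (0) + (0) = -1
So the dimensions are [M⁴ L³ T⁻⁵ Θ⁻¹ N⁻¹].

M: 4, L: 3, T: -5, Θ: -1, N: -1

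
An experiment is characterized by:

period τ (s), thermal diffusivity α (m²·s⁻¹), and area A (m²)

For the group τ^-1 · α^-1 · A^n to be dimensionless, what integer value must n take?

1

Balance the L exponent: (2)·n from A, plus −(0) − (2) = -2 from the rest, must sum to zero.
2n − 2 = 0, so n = 1.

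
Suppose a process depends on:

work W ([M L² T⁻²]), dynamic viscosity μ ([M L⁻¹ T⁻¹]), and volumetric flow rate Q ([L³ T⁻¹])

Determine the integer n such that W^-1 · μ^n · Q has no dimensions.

Balance the M exponent: (1)·n from μ, plus −(1) + (0) = -1 from the rest, must sum to zero.
n − 1 = 0, so n = 1.

1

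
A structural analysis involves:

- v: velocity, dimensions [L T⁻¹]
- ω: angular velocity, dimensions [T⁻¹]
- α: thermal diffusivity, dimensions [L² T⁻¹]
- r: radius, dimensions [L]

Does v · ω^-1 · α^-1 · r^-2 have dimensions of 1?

Sum the exponent of each base dimension across the product:
  L: [v]_L − [ω]_L − [α]_L − 2·[r]_L = (1) − (0) − (2) − 2·(1) = -3
  T: [v]_T − [ω]_T − [α]_T − 2·[r]_T = (-1) − (-1) − (-1) − 2·(0) = 1
Net dimensions [L⁻³ T] ≠ [1] — not dimensionless.

no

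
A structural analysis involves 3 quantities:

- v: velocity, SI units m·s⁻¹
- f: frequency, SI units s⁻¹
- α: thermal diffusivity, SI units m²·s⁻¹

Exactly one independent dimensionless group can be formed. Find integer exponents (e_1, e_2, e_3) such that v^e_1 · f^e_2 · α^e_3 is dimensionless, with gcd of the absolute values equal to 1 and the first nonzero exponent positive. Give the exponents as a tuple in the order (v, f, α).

L: e_1·(1) + e_2·(0) + e_3·(2) = 0
T: e_1·(-1) + e_2·(-1) + e_3·(-1) = 0
Solving this homogeneous linear system for the smallest-integer solution (first nonzero entry positive) gives (2, -1, -1).

(2, -1, -1)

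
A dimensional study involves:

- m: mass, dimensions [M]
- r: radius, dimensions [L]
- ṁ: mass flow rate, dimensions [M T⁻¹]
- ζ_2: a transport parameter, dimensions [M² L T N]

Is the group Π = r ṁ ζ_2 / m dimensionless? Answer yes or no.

no

Sum the exponent of each base dimension across the product:
  M: −[m]_M + [r]_M + [ṁ]_M + [ζ_2]_M = −(1) + (0) + (1) + (2) = 2
  L: −[m]_L + [r]_L + [ṁ]_L + [ζ_2]_L = −(0) + (1) + (0) + (1) = 2
  T: −[m]_T + [r]_T + [ṁ]_T + [ζ_2]_T = −(0) + (0) + (-1) + (1) = 0
  N: −[m]_N + [r]_N + [ṁ]_N + [ζ_2]_N = −(0) + (0) + (0) + (1) = 1
Net dimensions [M² L² N] ≠ [1] — not dimensionless.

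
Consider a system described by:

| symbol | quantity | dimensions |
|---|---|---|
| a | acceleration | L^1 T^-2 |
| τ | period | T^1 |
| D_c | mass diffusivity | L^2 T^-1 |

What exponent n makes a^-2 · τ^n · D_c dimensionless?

Balance the T exponent: (1)·n from τ, plus −2·(-2) + (-1) = 3 from the rest, must sum to zero.
n + 3 = 0, so n = -3.

-3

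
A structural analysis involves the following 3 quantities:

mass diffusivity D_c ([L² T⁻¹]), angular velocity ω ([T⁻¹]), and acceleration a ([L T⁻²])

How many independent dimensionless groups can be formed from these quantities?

There are 3 variables and 2 base dimensions (L, T).
The dimension matrix has rank 2.
Independent dimensionless groups: 3 − 2 = 1.

1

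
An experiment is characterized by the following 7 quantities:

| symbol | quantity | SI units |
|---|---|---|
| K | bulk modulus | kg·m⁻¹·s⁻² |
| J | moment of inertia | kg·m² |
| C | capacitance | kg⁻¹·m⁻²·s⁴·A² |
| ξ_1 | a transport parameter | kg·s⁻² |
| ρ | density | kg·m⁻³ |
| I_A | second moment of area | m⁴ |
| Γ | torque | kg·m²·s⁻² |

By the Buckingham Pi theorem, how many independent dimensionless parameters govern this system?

There are 7 variables and 4 base dimensions (M, L, T, I).
The dimension matrix has rank 4.
Independent dimensionless groups: 7 − 4 = 3.

3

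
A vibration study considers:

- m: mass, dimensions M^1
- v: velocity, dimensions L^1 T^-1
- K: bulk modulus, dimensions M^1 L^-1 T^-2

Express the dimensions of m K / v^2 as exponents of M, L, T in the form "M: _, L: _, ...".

Collect each base-dimension exponent across the product:
  M: (1) − 2·(0) + (1) = 2
  L: (0) − 2·(1) + (-1) = -3
  T: (0) − 2·(-1) + (-2) = 0
So the dimensions are [M² L⁻³].

M: 2, L: -3, T: 0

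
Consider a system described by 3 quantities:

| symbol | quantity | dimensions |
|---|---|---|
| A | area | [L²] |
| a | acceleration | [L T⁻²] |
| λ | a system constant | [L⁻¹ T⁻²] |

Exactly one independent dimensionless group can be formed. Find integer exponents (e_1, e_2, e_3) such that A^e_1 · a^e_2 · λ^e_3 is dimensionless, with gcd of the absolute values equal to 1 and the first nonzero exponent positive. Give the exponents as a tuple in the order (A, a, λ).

(1, -1, 1)

L: e_1·(2) + e_2·(1) + e_3·(-1) = 0
T: e_1·(0) + e_2·(-2) + e_3·(-2) = 0
Solving this homogeneous linear system for the smallest-integer solution (first nonzero entry positive) gives (1, -1, 1).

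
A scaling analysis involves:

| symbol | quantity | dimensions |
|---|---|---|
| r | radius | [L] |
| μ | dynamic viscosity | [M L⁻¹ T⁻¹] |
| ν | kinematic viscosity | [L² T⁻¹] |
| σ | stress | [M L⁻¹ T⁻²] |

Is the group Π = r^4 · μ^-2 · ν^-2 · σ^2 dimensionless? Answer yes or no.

Sum the exponent of each base dimension across the product:
  M: 4·[r]_M − 2·[μ]_M − 2·[ν]_M + 2·[σ]_M = 4·(0) − 2·(1) − 2·(0) + 2·(1) = 0
  L: 4·[r]_L − 2·[μ]_L − 2·[ν]_L + 2·[σ]_L = 4·(1) − 2·(-1) − 2·(2) + 2·(-1) = 0
  T: 4·[r]_T − 2·[μ]_T − 2·[ν]_T + 2·[σ]_T = 4·(0) − 2·(-1) − 2·(-1) + 2·(-2) = 0
All base exponents vanish — dimensionless.

yes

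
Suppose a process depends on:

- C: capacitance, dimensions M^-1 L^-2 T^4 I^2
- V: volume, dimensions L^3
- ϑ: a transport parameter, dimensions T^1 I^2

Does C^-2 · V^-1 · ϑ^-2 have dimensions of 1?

Sum the exponent of each base dimension across the product:
  M: −2·[C]_M − [V]_M − 2·[ϑ]_M = −2·(-1) − (0) − 2·(0) = 2
  L: −2·[C]_L − [V]_L − 2·[ϑ]_L = −2·(-2) − (3) − 2·(0) = 1
  T: −2·[C]_T − [V]_T − 2·[ϑ]_T = −2·(4) − (0) − 2·(1) = -10
  I: −2·[C]_I − [V]_I − 2·[ϑ]_I = −2·(2) − (0) − 2·(2) = -8
Net dimensions [M² L T⁻¹⁰ I⁻⁸] ≠ [1] — not dimensionless.

no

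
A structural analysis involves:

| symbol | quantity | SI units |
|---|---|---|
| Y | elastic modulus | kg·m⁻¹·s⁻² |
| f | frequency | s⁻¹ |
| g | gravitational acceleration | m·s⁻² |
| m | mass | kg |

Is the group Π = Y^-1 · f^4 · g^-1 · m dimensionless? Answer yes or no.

Sum the exponent of each base dimension across the product:
  M: −[Y]_M + 4·[f]_M − [g]_M + [m]_M = −(1) + 4·(0) − (0) + (1) = 0
  L: −[Y]_L + 4·[f]_L − [g]_L + [m]_L = −(-1) + 4·(0) − (1) + (0) = 0
  T: −[Y]_T + 4·[f]_T − [g]_T + [m]_T = −(-2) + 4·(-1) − (-2) + (0) = 0
All base exponents vanish — dimensionless.

yes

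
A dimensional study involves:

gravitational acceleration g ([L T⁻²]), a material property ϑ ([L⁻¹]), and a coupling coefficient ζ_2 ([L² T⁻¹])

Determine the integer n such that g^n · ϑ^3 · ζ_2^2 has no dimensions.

-1

Balance the L exponent: (1)·n from g, plus 3·(-1) + 2·(2) = 1 from the rest, must sum to zero.
n + 1 = 0, so n = -1.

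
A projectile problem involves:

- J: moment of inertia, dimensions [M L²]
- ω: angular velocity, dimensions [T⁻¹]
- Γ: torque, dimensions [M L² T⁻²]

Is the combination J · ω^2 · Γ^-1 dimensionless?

Sum the exponent of each base dimension across the product:
  M: [J]_M + 2·[ω]_M − [Γ]_M = (1) + 2·(0) − (1) = 0
  L: [J]_L + 2·[ω]_L − [Γ]_L = (2) + 2·(0) − (2) = 0
  T: [J]_T + 2·[ω]_T − [Γ]_T = (0) + 2·(-1) − (-2) = 0
All base exponents vanish — dimensionless.

yes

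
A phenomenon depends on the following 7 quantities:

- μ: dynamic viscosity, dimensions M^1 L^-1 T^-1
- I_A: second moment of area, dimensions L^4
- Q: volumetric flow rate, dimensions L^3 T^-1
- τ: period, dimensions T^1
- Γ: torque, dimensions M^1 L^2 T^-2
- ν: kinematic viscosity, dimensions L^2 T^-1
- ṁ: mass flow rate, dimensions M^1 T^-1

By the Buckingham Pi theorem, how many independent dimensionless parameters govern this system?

4

There are 7 variables and 3 base dimensions (M, L, T).
The dimension matrix has rank 3.
Independent dimensionless groups: 7 − 3 = 4.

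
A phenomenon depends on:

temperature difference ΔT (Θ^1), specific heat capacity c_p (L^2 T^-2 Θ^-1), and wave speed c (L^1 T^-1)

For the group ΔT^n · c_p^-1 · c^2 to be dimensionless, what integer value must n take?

-1

Balance the Θ exponent: (1)·n from ΔT, plus −(-1) + 2·(0) = 1 from the rest, must sum to zero.
n + 1 = 0, so n = -1.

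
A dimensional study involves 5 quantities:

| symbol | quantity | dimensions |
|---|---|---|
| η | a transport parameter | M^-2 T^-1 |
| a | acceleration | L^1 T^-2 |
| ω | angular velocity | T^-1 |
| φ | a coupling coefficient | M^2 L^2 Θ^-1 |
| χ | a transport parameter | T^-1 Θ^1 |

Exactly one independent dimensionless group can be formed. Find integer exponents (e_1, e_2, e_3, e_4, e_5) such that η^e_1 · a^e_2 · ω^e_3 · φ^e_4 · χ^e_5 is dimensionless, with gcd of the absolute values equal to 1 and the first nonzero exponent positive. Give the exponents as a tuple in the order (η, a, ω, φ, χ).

(1, -2, 2, 1, 1)

M: e_1·(-2) + e_2·(0) + e_3·(0) + e_4·(2) + e_5·(0) = 0
L: e_1·(0) + e_2·(1) + e_3·(0) + e_4·(2) + e_5·(0) = 0
T: e_1·(-1) + e_2·(-2) + e_3·(-1) + e_4·(0) + e_5·(-1) = 0
Θ: e_1·(0) + e_2·(0) + e_3·(0) + e_4·(-1) + e_5·(1) = 0
Solving this homogeneous linear system for the smallest-integer solution (first nonzero entry positive) gives (1, -2, 2, 1, 1).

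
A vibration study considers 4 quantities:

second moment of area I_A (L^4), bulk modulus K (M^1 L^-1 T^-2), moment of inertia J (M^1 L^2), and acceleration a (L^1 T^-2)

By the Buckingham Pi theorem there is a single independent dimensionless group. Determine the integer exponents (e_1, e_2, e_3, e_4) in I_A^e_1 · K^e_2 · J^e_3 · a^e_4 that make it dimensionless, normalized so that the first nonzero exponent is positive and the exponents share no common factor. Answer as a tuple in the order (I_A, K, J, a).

(1, 1, -1, -1)

M: e_1·(0) + e_2·(1) + e_3·(1) + e_4·(0) = 0
L: e_1·(4) + e_2·(-1) + e_3·(2) + e_4·(1) = 0
T: e_1·(0) + e_2·(-2) + e_3·(0) + e_4·(-2) = 0
Solving this homogeneous linear system for the smallest-integer solution (first nonzero entry positive) gives (1, 1, -1, -1).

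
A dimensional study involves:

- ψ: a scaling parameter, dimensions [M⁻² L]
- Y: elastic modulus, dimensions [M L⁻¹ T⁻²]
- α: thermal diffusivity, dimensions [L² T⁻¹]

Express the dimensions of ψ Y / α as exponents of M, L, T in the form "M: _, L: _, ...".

M: -1, L: -2, T: -1

Collect each base-dimension exponent across the product:
  M: (-2) + (1) − (0) = -1
  L: (1) + (-1) − (2) = -2
  T: (0) + (-2) − (-1) = -1
So the dimensions are [M⁻¹ L⁻² T⁻¹].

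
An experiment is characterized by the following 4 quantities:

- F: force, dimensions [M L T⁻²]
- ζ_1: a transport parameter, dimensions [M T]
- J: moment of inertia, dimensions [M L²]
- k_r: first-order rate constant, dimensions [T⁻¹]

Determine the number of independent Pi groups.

There are 4 variables and 3 base dimensions (M, L, T).
The dimension matrix has rank 3.
Independent dimensionless groups: 4 − 3 = 1.

1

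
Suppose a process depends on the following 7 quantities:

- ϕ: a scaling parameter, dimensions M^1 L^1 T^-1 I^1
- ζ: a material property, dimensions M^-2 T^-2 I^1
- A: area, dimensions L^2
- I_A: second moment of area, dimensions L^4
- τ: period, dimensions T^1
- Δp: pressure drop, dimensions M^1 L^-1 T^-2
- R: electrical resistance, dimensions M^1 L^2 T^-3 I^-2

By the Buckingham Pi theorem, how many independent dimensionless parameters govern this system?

3

There are 7 variables and 4 base dimensions (M, L, T, I).
The dimension matrix has rank 4.
Independent dimensionless groups: 7 − 4 = 3.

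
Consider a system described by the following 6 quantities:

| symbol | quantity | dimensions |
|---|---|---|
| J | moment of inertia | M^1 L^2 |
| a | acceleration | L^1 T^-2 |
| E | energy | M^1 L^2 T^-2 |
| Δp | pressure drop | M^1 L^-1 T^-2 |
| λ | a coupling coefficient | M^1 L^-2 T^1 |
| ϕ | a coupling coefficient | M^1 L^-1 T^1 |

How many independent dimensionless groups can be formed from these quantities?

3

There are 6 variables and 3 base dimensions (M, L, T).
The dimension matrix has rank 3.
Independent dimensionless groups: 6 − 3 = 3.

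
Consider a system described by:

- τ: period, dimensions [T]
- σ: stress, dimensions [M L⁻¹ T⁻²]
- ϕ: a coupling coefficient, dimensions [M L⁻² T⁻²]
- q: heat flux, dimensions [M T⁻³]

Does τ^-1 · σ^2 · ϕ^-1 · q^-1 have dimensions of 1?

Sum the exponent of each base dimension across the product:
  M: −[τ]_M + 2·[σ]_M − [ϕ]_M − [q]_M = −(0) + 2·(1) − (1) − (1) = 0
  L: −[τ]_L + 2·[σ]_L − [ϕ]_L − [q]_L = −(0) + 2·(-1) − (-2) − (0) = 0
  T: −[τ]_T + 2·[σ]_T − [ϕ]_T − [q]_T = −(1) + 2·(-2) − (-2) − (-3) = 0
All base exponents vanish — dimensionless.

yes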